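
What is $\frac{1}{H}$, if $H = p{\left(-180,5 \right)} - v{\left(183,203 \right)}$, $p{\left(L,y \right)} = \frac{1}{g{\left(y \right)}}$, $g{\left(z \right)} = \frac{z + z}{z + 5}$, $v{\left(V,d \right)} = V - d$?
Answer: $\frac{1}{21} \approx 0.047619$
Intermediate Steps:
$g{\left(z \right)} = \frac{2 z}{5 + z}$
$p{\left(L,y \right)} = \frac{5 + y}{2 y}$ ($p{\left(L,y \right)} = \frac{1}{2 y \frac{1}{5 + y}} = \frac{5 + y}{2 y}$)
$H = 21$ ($H = \frac{5 + 5}{2 \cdot 5} - \left(183 - 203\right) = \frac{1}{2} \cdot \frac{1}{5} \cdot 10 - \left(183 - 203\right) = 1 - -20 = 1 + 20 = 21$)
$\frac{1}{H} = \frac{1}{21}$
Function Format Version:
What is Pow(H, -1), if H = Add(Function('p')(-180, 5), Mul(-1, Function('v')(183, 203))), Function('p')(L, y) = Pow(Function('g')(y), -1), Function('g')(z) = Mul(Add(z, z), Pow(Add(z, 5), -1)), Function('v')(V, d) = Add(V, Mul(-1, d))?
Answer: Rational(1, 21) ≈ 0.047619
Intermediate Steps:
Function('g')(z) = Mul(2, z, Pow(Add(5, z), -1)) (Function('g')(z) = Mul(Mul(2, z), Pow(Add(5, z), -1)) = Mul(2, z, Pow(Add(5, z), -1)))
Function('p')(L, y) = Mul(Rational(1, 2), Pow(y, -1), Add(5, y)) (Function('p')(L, y) = Pow(Mul(2, y, Pow(Add(5, y), -1)), -1) = Mul(Rational(1, 2), Pow(y, -1), Add(5, y)))
H = 21 (H = Add(Mul(Rational(1, 2), Pow(5, -1), Add(5, 5)), Mul(-1, Add(183, Mul(-1, 203)))) = Add(Mul(Rational(1, 2), Rational(1, 5), 10), Mul(-1, Add(183, -203))) = Add(1, Mul(-1, -20)) = Add(1, 20) = 21)
Pow(H, -1) = Pow(21, -1) = Rational(1, 21)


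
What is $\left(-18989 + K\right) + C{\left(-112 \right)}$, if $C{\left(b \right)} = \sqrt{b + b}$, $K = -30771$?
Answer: $-49760 + 4 i \sqrt{14} \approx -49760.0 + 14.967 i$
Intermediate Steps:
$C{\left(b \right)} = \sqrt{2} \sqrt{b}$ ($C{\left(b \right)} = \sqrt{2 b} = \sqrt{2} \sqrt{b}$)
$\left(-18989 + K\right) + C{\left(-112 \right)} = \left(-18989 - 30771\right) + \sqrt{2} \sqrt{-112} = -49760 + \sqrt{2} \cdot 4 i \sqrt{7} = -49760 + 4 i \sqrt{14}$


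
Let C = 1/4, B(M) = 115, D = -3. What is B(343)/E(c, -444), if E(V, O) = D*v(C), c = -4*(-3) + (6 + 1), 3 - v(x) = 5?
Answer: 115/6 ≈ 19.167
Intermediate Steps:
C = ¼ ≈ 0.25000
v(x) = -2 (v(x) = 3 - 1*5 = 3 - 5 = -2)
c = 19 (c = 12 + 7 = 19)
E(V, O) = 6 (E(V, O) = -3*(-2) = 6)
B(343)/E(c, -444) = 115/6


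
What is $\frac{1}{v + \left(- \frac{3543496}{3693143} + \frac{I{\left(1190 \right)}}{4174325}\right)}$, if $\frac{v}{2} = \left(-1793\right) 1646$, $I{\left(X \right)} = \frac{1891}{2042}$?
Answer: $- \frac{31480246231395950}{185813946479256015203187} \approx -1.6942 \cdot 10^{-7}$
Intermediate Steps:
$I{\left(X \right)} = \frac{1891}{2042}$ ($I{\left(X \right)} = 1891 \cdot \frac{1}{2042} = \frac{1891}{2042}$)
$v = -5902556$ ($v = 2 \left(\left(-1793\right) 1646\right) = 2 \left(-2951278\right) = -5902556$)
$\frac{1}{v + \left(- \frac{3543496}{3693143} + \frac{I{\left(1190 \right)}}{4174325}\right)} = \frac{1}{-5902556 + \left(- \frac{3543496}{3693143} + \frac{1891}{2042 \cdot 4174325}\right)} = \frac{1}{-5902556 + \left(\left(-3543496\right) \frac{1}{3693143} + \frac{1891}{2042} \cdot \frac{1}{4174325}\right)} = \frac{1}{-5902556 + \left(- \frac{3543496}{3693143} + \frac{1891}{8523971650}\right)} = \frac{1}{-5902556 - \frac{30204652462154987}{31480246231395950}} = \frac{1}{- \frac{185813946479256015203187}{31480246231395950}} = - \frac{31480246231395950}{185813946479256015203187}$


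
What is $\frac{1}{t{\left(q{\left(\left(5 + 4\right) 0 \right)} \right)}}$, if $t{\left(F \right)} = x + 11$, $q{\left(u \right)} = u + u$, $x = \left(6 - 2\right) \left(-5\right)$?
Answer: $- \frac{1}{9} \approx -0.11111$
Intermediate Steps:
$x = -20$ ($x = 4 \left(-5\right) = -20$)
$q{\left(u \right)} = 2 u$
$t{\left(F \right)} = -9$ ($t{\left(F \right)} = -20 + 11 = -9$)
$\frac{1}{t{\left(q{\left(\left(5 + 4\right) 0 \right)} \right)}} = \frac{1}{-9} = - \frac{1}{9}$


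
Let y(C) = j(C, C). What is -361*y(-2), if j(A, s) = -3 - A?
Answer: 361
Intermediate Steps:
y(C) = -3 - C
-361*y(-2) = -361*(-3 - 1*(-2)) = -361*(-3 + 2) = -361*(-1) = 361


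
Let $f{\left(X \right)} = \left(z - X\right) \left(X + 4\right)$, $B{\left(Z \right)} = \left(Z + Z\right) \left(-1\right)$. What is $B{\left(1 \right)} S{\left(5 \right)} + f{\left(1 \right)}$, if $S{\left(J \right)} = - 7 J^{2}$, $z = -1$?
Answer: $340$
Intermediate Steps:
$B{\left(Z \right)} = - 2 Z$ ($B{\left(Z \right)} = 2 Z \left(-1\right) = - 2 Z$)
$f{\left(X \right)} = \left(-1 - X\right) \left(4 + X\right)$ ($f{\left(X \right)} = \left(-1 - X\right) \left(X + 4\right) = \left(-1 - X\right) \left(4 + X\right)$)
$B{\left(1 \right)} S{\left(5 \right)} + f{\left(1 \right)} = \left(-2\right) 1 \left(- 7 \cdot 5^{2}\right) - 10 = - 2 \left(\left(-7\right) 25\right) - 10 = \left(-2\right) \left(-175\right) - 10 = 350 - 10 = 340$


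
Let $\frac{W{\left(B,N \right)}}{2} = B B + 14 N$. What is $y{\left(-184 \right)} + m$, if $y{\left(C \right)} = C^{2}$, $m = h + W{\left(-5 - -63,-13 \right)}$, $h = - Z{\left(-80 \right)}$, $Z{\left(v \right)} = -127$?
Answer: $40347$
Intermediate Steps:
$W{\left(B,N \right)} = 2 B^{2} + 28 N$ ($W{\left(B,N \right)} = 2 \left(B B + 14 N\right) = 2 \left(B^{2} + 14 N\right) = 2 B^{2} + 28 N$)
$h = 127$ ($h = \left(-1\right) \left(-127\right) = 127$)
$m = 6491$ ($m = 127 + \left(2 \left(-5 - -63\right)^{2} + 28 \left(-13\right)\right) = 127 - \left(364 - 2 \left(-5 + 63\right)^{2}\right) = 127 - \left(364 - 2 \cdot 58^{2}\right) = 127 + \left(2 \cdot 3364 - 364\right) = 127 + \left(6728 - 364\right) = 127 + 6364 = 6491$)
$y{\left(-184 \right)} + m = \left(-184\right)^{2} + 6491 = 33856 + 6491 = 40347$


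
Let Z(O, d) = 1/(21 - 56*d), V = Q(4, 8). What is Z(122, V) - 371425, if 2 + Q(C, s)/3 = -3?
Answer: -319796924/861 ≈ -3.7143e+5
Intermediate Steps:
Q(C, s) = -15 (Q(C, s) = -6 + 3*(-3) = -6 - 9 = -15)
V = -15
Z(122, V) - 371425 = -1/(-21 + 56*(-15)) - 371425 = -1/(-21 - 840) - 371425 = -1/(-861) - 371425 = -1*(-1/861) - 371425 = 1/861 - 371425 = -319796924/861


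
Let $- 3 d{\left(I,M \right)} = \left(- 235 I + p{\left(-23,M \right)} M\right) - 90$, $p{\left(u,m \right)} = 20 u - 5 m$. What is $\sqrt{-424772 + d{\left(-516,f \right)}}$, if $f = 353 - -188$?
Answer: $\sqrt{105593} \approx 324.95$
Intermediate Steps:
$p{\left(u,m \right)} = - 5 m + 20 u$
$f = 541$ ($f = 353 + 188 = 541$)
$d{\left(I,M \right)} = 30 + \frac{235 I}{3} - \frac{M \left(-460 - 5 M\right)}{3}$ ($d{\left(I,M \right)} = - \frac{\left(- 235 I + \left(- 5 M + 20 \left(-23\right)\right) M\right) - 90}{3} = - \frac{\left(- 235 I + \left(- 5 M - 460\right) M\right) - 90}{3} = - \frac{\left(- 235 I + \left(-460 - 5 M\right) M\right) - 90}{3} = - \frac{\left(- 235 I + M \left(-460 - 5 M\right)\right) - 90}{3} = - \frac{-90 - 235 I + M \left(-460 - 5 M\right)}{3} = 30 + \frac{235 I}{3} - \frac{M \left(-460 - 5 M\right)}{3}$)
$\sqrt{-424772 + d{\left(-516,f \right)}} = \sqrt{-424772 + \left(30 + \frac{235}{3} \left(-516\right) + \frac{5}{3} \cdot 541 \left(92 + 541\right)\right)} = \sqrt{-424772 + \left(30 - 40420 + \frac{5}{3} \cdot 541 \cdot 633\right)} = \sqrt{-424772 + \left(30 - 40420 + 570755\right)} = \sqrt{-424772 + 530365} = \sqrt{105593}$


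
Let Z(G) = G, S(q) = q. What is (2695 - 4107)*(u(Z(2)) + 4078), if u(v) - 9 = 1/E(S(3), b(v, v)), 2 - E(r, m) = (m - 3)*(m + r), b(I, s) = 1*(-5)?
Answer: -40395202/7 ≈ -5.7707e+6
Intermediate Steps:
b(I, s) = -5
E(r, m) = 2 - (-3 + m)*(m + r) (E(r, m) = 2 - (m - 3)*(m + r) = 2 - (-3 + m)*(m + r))
u(v) = 125/14 (u(v) = 9 + 1/(2 - 1*(-5)**2 + 3*(-5) + 3*3 - 1*(-5)*3) = 9 + 1/(2 - 1*25 - 15 + 9 + 15) = 9 + 1/(2 - 25 - 15 + 9 + 15) = 9 + 1/(-14) = 9 - 1/14 = 125/14)
(2695 - 4107)*(u(Z(2)) + 4078) = (2695 - 4107)*(125/14 + 4078) = -1412*57217/14 = -40395202/7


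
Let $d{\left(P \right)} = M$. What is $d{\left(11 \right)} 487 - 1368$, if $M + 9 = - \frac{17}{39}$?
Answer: $- \frac{232568}{39} \approx -5963.3$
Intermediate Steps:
$M = - \frac{368}{39}$ ($M = -9 - \frac{17}{39} = - \frac{368}{39} \approx -9.4359$)
$d{\left(P \right)} = - \frac{368}{39}$
$d{\left(11 \right)} 487 - 1368 = \left(- \frac{368}{39}\right) 487 - 1368 = - \frac{179216}{39} - 1368 = - \frac{232568}{39}$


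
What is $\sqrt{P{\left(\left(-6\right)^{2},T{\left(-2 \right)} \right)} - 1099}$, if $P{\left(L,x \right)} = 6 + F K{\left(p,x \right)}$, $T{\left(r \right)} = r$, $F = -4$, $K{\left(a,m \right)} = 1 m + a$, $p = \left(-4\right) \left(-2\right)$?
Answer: $i \sqrt{1117} \approx 33.422 i$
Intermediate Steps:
$p = 8$
$K{\left(a,m \right)} = a + m$ ($K{\left(a,m \right)} = m + a = a + m$)
$P{\left(L,x \right)} = -26 - 4 x$ ($P{\left(L,x \right)} = 6 - 4 \left(8 + x\right) = 6 - \left(32 + 4 x\right) = -26 - 4 x$)
$\sqrt{P{\left(\left(-6\right)^{2},T{\left(-2 \right)} \right)} - 1099} = \sqrt{\left(-26 - -8\right) - 1099} = \sqrt{\left(-26 + 8\right) - 1099} = \sqrt{-18 - 1099} = \sqrt{-1117} = i \sqrt{1117}$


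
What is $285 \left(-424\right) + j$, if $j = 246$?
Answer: $-120594$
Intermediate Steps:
$285 \left(-424\right) + j = 285 \left(-424\right) + 246 = -120840 + 246 = -120594$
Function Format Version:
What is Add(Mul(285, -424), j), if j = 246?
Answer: -120594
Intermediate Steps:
Add(Mul(285, -424), j) = Add(Mul(285, -424), 246) = Add(-120840, 246) = -120594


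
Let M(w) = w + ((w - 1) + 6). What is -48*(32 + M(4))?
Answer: -2160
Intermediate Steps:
M(w) = 5 + 2*w (M(w) = w + ((-1 + w) + 6) = w + (5 + w) = 5 + 2*w)
-48*(32 + M(4)) = -48*(32 + (5 + 2*4)) = -48*(32 + (5 + 8)) = -48*(32 + 13) = -48*45 = -2160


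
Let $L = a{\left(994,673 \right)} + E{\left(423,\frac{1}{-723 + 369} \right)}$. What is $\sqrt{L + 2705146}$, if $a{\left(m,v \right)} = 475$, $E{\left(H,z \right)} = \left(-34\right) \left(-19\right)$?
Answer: $\sqrt{2706267} \approx 1645.1$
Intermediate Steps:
$E{\left(H,z \right)} = 646$
$L = 1121$ ($L = 475 + 646 = 1121$)
$\sqrt{L + 2705146} = \sqrt{1121 + 2705146} = \sqrt{2706267}$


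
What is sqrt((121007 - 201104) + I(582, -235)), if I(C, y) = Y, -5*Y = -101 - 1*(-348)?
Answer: 2*I*sqrt(500915)/5 ≈ 283.1*I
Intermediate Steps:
Y = -247/5 (Y = -(-101 - 1*(-348))/5 = -(-101 + 348)/5 = -1/5*247 = -247/5 ≈ -49.400)
I(C, y) = -247/5
sqrt((121007 - 201104) + I(582, -235)) = sqrt((121007 - 201104) - 247/5) = sqrt(-80097 - 247/5) = sqrt(-400732/5) = 2*I*sqrt(500915)/5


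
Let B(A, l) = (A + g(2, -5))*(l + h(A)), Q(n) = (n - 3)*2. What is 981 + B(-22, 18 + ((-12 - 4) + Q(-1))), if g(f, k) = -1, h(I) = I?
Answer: 1625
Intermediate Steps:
Q(n) = -6 + 2*n (Q(n) = (-3 + n)*2 = -6 + 2*n)
B(A, l) = (-1 + A)*(A + l) (B(A, l) = (A - 1)*(l + A) = (-1 + A)*(A + l))
981 + B(-22, 18 + ((-12 - 4) + Q(-1))) = 981 + ((-22)**2 - 1*(-22) - (18 + ((-12 - 4) + (-6 + 2*(-1)))) - 22*(18 + ((-12 - 4) + (-6 + 2*(-1))))) = 981 + (484 + 22 - (18 + (-16 + (-6 - 2))) - 22*(18 + (-16 + (-6 - 2)))) = 981 + (484 + 22 - (18 + (-16 - 8)) - 22*(18 + (-16 - 8))) = 981 + (484 + 22 - (18 - 24) - 22*(18 - 24)) = 981 + (484 + 22 - 1*(-6) - 22*(-6)) = 981 + (484 + 22 + 6 + 132) = 981 + 644 = 1625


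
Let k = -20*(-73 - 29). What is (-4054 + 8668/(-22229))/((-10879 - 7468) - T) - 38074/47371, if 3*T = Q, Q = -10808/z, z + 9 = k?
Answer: -68589590420331896/117702781730754017 ≈ -0.58274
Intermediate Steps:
k = 2040 (k = -20*(-102) = 2040)
z = 2031 (z = -9 + 2040 = 2031)
Q = -10808/2031 ≈ -5.3215
T = -10808/6093 (T = (⅓)*(-10808/2031) = -10808/6093 ≈ -1.7738)
(-4054 + 8668/(-22229))/((-10879 - 7468) - T) - 38074/47371 = (-4054 + 8668/(-22229))/((-10879 - 7468) - 1*(-10808/6093)) - 38074/47371 = (-4054 + 8668*(-1/22229))/(-18347 + 10808/6093) - 38074*1/47371 = (-4054 - 8668/22229)/(-111777463/6093) - 38074/47371 = -90125034/22229*(-6093/111777463) - 38074/47371 = 549131832162/2484701225027 - 38074/47371 = -68589590420331896/117702781730754017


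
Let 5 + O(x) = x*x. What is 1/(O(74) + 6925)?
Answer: 1/12396 ≈ 8.0671e-5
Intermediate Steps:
O(x) = -5 + x² (O(x) = -5 + x*x = -5 + x²)
1/(O(74) + 6925) = 1/((-5 + 74²) + 6925) = 1/((-5 + 5476) + 6925) = 1/(5471 + 6925) = 1/12396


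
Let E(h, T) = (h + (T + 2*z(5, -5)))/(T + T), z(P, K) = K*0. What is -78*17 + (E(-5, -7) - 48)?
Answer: -9612/7 ≈ -1373.1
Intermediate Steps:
z(P, K) = 0
E(h, T) = (T + h)/(2*T) (E(h, T) = (h + (T + 2*0))/(T + T) = (h + (T + 0))/((2*T)) = (h + T)*(1/(2*T)) = (T + h)*(1/(2*T)) = (T + h)/(2*T))
-78*17 + (E(-5, -7) - 48) = -78*17 + ((½)*(-7 - 5)/(-7) - 48) = -1326 + ((½)*(-⅐)*(-12) - 48) = -1326 + (6/7 - 48) = -1326 - 330/7 = -9612/7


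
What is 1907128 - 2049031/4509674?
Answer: 8600523507241/4509674 ≈ 1.9071e+6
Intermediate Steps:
1907128 - 2049031/4509674 = 8600523507241/4509674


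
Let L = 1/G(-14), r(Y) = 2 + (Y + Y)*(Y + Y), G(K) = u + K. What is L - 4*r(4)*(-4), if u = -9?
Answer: 24287/23 ≈ 1056.0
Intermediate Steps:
G(K) = -9 + K
r(Y) = 2 + 4*Y² (r(Y) = 2 + (2*Y)*(2*Y) = 2 + 4*Y²)
L = -1/23 (L = 1/(-9 - 14) = 1/(-23) = -1/23 ≈ -0.043478)
L - 4*r(4)*(-4) = -1/23 - 4*(2 + 4*4²)*(-4) = -1/23 - 4*(2 + 4*16)*(-4) = -1/23 - 4*(2 + 64)*(-4) = -1/23 - 4*66*(-4) = -1/23 - 264*(-4) = -1/23 - 1*(-1056) = -1/23 + 1056 = 24287/23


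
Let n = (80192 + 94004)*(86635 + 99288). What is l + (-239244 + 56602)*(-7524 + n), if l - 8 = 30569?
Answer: -5915232916573951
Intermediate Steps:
l = 30577 (l = 8 + 30569 = 30577)
n = 32387042908 (n = 174196*185923 = 32387042908)
l + (-239244 + 56602)*(-7524 + n) = 30577 + (-239244 + 56602)*(-7524 + 32387042908) = 30577 - 182642*32387035384 = 30577 - 5915232916604528 = -5915232916573951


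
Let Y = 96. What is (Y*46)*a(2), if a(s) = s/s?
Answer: 4416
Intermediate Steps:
a(s) = 1
(Y*46)*a(2) = (96*46)*1 = 4416*1 = 4416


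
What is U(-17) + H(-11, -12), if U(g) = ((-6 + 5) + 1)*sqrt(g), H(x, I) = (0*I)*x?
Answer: 0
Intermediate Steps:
H(x, I) = 0 (H(x, I) = 0*x = 0)
U(g) = 0 (U(g) = (-1 + 1)*sqrt(g) = 0*sqrt(g) = 0)
U(-17) + H(-11, -12) = 0 + 0 = 0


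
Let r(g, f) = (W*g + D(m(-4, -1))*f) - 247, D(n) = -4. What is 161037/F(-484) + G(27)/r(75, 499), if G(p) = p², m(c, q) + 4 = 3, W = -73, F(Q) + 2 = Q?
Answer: -34534385/104193 ≈ -331.45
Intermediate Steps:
F(Q) = -2 + Q
m(c, q) = -1 (m(c, q) = -4 + 3 = -1)
r(g, f) = -247 - 73*g - 4*f (r(g, f) = (-73*g - 4*f) - 247 = -247 - 73*g - 4*f)
161037/F(-484) + G(27)/r(75, 499) = 161037/(-2 - 484) + 27²/(-247 - 73*75 - 4*499) = 161037/(-486) + 729/(-247 - 5475 - 1996) = 161037*(-1/486) + 729/(-7718) = -17893/54 + 729*(-1/7718) = -17893/54 - 729/7718 = -34534385/104193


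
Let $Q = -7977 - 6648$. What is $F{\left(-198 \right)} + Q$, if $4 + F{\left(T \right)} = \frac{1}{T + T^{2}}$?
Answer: $- \frac{570618773}{39006} \approx -14629.0$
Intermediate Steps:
$Q = -14625$ ($Q = -7977 - 6648 = -14625$)
$F{\left(T \right)} = -4 + \frac{1}{T + T^{2}}$
$F{\left(-198 \right)} + Q = \frac{1 - -792 - 4 \left(-198\right)^{2}}{\left(-198\right) \left(1 - 198\right)} - 14625 = - \frac{1 + 792 - 156816}{198 \left(-197\right)} - 14625 = \left(- \frac{1}{198}\right) \left(- \frac{1}{197}\right) \left(1 + 792 - 156816\right) - 14625 = \left(- \frac{1}{198}\right) \left(- \frac{1}{197}\right) \left(-156023\right) - 14625 = - \frac{156023}{39006} - 14625 = - \frac{570618773}{39006}$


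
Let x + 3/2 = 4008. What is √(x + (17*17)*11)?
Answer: √28742/2 ≈ 84.767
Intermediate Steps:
x = 8013/2 (x = -3/2 + 4008 = 8013/2 ≈ 4006.5)
√(x + (17*17)*11) = √(8013/2 + (17*17)*11) = √(8013/2 + 289*11) = √(8013/2 + 3179) = √(14371/2) = √28742/2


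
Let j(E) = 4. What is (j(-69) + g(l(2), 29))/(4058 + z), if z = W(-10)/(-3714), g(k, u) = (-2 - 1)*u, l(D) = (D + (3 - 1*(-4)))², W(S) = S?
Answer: -154131/7535711 ≈ -0.020453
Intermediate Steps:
l(D) = (7 + D)² (l(D) = (D + (3 + 4))² = (D + 7)² = (7 + D)²)
g(k, u) = -3*u
z = 5/1857 (z = -10/(-3714) = -10*(-1/3714) = 5/1857 ≈ 0.0026925)
(j(-69) + g(l(2), 29))/(4058 + z) = (4 - 3*29)/(4058 + 5/1857) = (4 - 87)/(7535711/1857) = -83*1857/7535711 = -154131/7535711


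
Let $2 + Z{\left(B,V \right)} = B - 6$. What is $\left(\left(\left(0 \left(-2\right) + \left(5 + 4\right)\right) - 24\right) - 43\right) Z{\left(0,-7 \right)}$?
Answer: $464$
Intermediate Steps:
$Z{\left(B,V \right)} = -8 + B$ ($Z{\left(B,V \right)} = -2 + \left(B - 6\right) = -2 + \left(-6 + B\right) = -8 + B$)
$\left(\left(\left(0 \left(-2\right) + \left(5 + 4\right)\right) - 24\right) - 43\right) Z{\left(0,-7 \right)} = \left(\left(\left(0 \left(-2\right) + \left(5 + 4\right)\right) - 24\right) - 43\right) \left(-8 + 0\right) = \left(\left(\left(0 + 9\right) - 24\right) - 43\right) \left(-8\right) = \left(\left(9 - 24\right) - 43\right) \left(-8\right) = \left(-15 - 43\right) \left(-8\right) = \left(-58\right) \left(-8\right) = 464$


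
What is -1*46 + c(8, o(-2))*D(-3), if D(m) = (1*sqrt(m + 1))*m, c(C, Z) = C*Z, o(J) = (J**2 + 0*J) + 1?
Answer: -46 - 120*I*sqrt(2) ≈ -46.0 - 169.71*I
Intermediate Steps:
o(J) = 1 + J**2 (o(J) = (J**2 + 0) + 1 = J**2 + 1 = 1 + J**2)
D(m) = m*sqrt(1 + m) (D(m) = (1*sqrt(1 + m))*m = sqrt(1 + m)*m = m*sqrt(1 + m))
-1*46 + c(8, o(-2))*D(-3) = -1*46 + (8*(1 + (-2)**2))*(-3*sqrt(1 - 3)) = -46 + (8*(1 + 4))*(-3*I*sqrt(2)) = -46 + (8*5)*(-3*I*sqrt(2)) = -46 + 40*(-3*I*sqrt(2)) = -46 - 120*I*sqrt(2)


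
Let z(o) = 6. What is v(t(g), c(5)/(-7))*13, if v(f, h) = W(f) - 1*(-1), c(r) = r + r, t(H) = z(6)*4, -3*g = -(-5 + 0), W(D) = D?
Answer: 325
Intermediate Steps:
g = -5/3 (g = -(-1)*(-5 + 0)/3 = -(-1)*(-5)/3 = -1/3*5 = -5/3 ≈ -1.6667)
t(H) = 24 (t(H) = 6*4 = 24)
c(r) = 2*r
v(f, h) = 1 + f (v(f, h) = f - 1*(-1) = f + 1 = 1 + f)
v(t(g), c(5)/(-7))*13 = (1 + 24)*13 = 25*13 = 325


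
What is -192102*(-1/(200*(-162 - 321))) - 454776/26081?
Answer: -8156928977/419904100 ≈ -19.426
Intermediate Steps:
-192102*(-1/(200*(-162 - 321))) - 454776/26081 = -192102/((-483*(-200))) - 454776*1/26081 = -192102/96600 - 454776/26081 = -192102*1/96600 - 454776/26081 = -32017/16100 - 454776/26081 = -8156928977/419904100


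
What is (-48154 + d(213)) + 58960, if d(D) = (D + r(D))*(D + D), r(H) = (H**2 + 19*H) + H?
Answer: 21243498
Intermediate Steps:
r(H) = H**2 + 20*H
d(D) = 2*D*(D + D*(20 + D)) (d(D) = (D + D*(20 + D))*(D + D) = (D + D*(20 + D))*(2*D) = 2*D*(D + D*(20 + D)))
(-48154 + d(213)) + 58960 = (-48154 + 2*213**2*(21 + 213)) + 58960 = (-48154 + 2*45369*234) + 58960 = (-48154 + 21232692) + 58960 = 21184538 + 58960 = 21243498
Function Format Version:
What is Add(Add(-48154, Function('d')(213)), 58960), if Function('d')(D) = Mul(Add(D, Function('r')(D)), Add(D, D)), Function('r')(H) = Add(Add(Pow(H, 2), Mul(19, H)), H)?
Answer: 21243498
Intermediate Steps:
Function('r')(H) = Add(Pow(H, 2), Mul(20, H))
Function('d')(D) = Mul(2, D, Add(D, Mul(D, Add(20, D)))) (Function('d')(D) = Mul(Add(D, Mul(D, Add(20, D))), Add(D, D)) = Mul(Add(D, Mul(D, Add(20, D))), Mul(2, D)) = Mul(2, D, Add(D, Mul(D, Add(20, D)))))
Add(Add(-48154, Function('d')(213)), 58960) = Add(Add(-48154, Mul(2, Pow(213, 2), Add(21, 213))), 58960) = Add(Add(-48154, Mul(2, 45369, 234)), 58960) = Add(Add(-48154, 21232692), 58960) = Add(21184538, 58960) = 21243498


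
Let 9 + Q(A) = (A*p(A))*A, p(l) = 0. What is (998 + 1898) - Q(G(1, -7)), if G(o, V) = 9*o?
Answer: 2905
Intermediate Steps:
Q(A) = -9 (Q(A) = -9 + (A*0)*A = -9 + 0*A = -9 + 0 = -9)
(998 + 1898) - Q(G(1, -7)) = (998 + 1898) - 1*(-9) = 2896 + 9 = 2905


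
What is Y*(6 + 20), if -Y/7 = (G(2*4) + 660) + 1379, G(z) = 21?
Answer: -374920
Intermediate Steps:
Y = -14420 (Y = -7*((21 + 660) + 1379) = -7*(681 + 1379) = -7*2060 = -14420)
Y*(6 + 20) = -14420*(6 + 20) = -14420*26 = -374920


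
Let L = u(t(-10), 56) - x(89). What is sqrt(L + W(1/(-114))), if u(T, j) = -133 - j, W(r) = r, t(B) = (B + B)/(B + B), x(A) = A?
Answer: I*sqrt(3613002)/114 ≈ 16.674*I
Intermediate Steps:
t(B) = 1 (t(B) = (2*B)/((2*B)) = (2*B)*(1/(2*B)) = 1)
L = -278 (L = (-133 - 1*56) - 1*89 = (-133 - 56) - 89 = -189 - 89 = -278)
sqrt(L + W(1/(-114))) = sqrt(-278 + 1/(-114)) = sqrt(-278 - 1/114) = sqrt(-31693/114) = I*sqrt(3613002)/114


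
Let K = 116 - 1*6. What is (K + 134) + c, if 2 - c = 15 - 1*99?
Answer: 330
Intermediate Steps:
c = 86 (c = 2 - (15 - 1*99) = 2 - (15 - 99) = 2 - 1*(-84) = 2 + 84 = 86)
K = 110 (K = 116 - 6 = 110)
(K + 134) + c = (110 + 134) + 86 = 244 + 86 = 330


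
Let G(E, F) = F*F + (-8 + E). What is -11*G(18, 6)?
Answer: -506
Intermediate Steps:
G(E, F) = -8 + E + F**2 (G(E, F) = F**2 + (-8 + E) = -8 + E + F**2)
-11*G(18, 6) = -11*(-8 + 18 + 6**2) = -11*(-8 + 18 + 36) = -11*46 = -506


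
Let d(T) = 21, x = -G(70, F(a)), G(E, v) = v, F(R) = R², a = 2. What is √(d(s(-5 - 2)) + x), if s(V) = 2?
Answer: √17 ≈ 4.1231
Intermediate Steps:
x = -4 (x = -1*2² = -1*4 = -4)
√(d(s(-5 - 2)) + x) = √(21 - 4) = √17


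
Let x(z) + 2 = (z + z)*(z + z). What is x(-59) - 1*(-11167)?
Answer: 25089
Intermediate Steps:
x(z) = -2 + 4*z**2 (x(z) = -2 + (z + z)*(z + z) = -2 + (2*z)*(2*z) = -2 + 4*z**2)
x(-59) - 1*(-11167) = (-2 + 4*(-59)**2) - 1*(-11167) = (-2 + 4*3481) + 11167 = (-2 + 13924) + 11167 = 13922 + 11167 = 25089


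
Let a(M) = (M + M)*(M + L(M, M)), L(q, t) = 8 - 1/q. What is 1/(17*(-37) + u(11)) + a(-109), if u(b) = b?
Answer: 13605887/618 ≈ 22016.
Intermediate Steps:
a(M) = 2*M*(8 + M - 1/M) (a(M) = (M + M)*(M + (8 - 1/M)) = (2*M)*(8 + M - 1/M) = 2*M*(8 + M - 1/M))
1/(17*(-37) + u(11)) + a(-109) = 1/(17*(-37) + 11) + (-2 + 2*(-109)**2 + 16*(-109)) = 1/(-629 + 11) + (-2 + 2*11881 - 1744) = 1/(-618) + (-2 + 23762 - 1744) = -1/618 + 22016 = 13605887/618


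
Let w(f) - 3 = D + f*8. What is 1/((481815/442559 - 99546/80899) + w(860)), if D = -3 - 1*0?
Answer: 2754044657/18947436730427 ≈ 0.00014535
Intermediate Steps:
D = -3 (D = -3 + 0 = -3)
w(f) = 8*f (w(f) = 3 + (-3 + f*8) = 3 + (-3 + 8*f) = 8*f)
1/((481815/442559 - 99546/80899) + w(860)) = 1/((481815/442559 - 99546/80899) + 8*860) = 1/((481815*(1/442559) - 99546*1/80899) + 6880) = 1/((481815/442559 - 99546/80899) + 6880) = 1/(-390509733/2754044657 + 6880) = 1/(18947436730427/2754044657) = 2754044657/18947436730427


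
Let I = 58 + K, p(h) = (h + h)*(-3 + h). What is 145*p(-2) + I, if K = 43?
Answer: 3001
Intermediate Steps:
p(h) = 2*h*(-3 + h) (p(h) = (2*h)*(-3 + h) = 2*h*(-3 + h))
I = 101 (I = 58 + 43 = 101)
145*p(-2) + I = 145*(2*(-2)*(-3 - 2)) + 101 = 145*(2*(-2)*(-5)) + 101 = 145*20 + 101 = 2900 + 101 = 3001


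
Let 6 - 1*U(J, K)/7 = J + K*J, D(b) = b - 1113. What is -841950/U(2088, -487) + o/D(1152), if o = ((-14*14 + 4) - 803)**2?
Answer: 1172088094900/46172217 ≈ 25385.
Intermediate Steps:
D(b) = -1113 + b
U(J, K) = 42 - 7*J - 7*J*K (U(J, K) = 42 - 7*(J + K*J) = 42 - 7*(J + J*K) = 42 + (-7*J - 7*J*K) = 42 - 7*J - 7*J*K)
o = 990025 (o = ((-196 + 4) - 803)**2 = (-192 - 803)**2 = (-995)**2 = 990025)
-841950/U(2088, -487) + o/D(1152) = -841950/(42 - 7*2088 - 7*2088*(-487)) + 990025/(-1113 + 1152) = -841950/(42 - 14616 + 7117992) + 990025/39 = -841950/7103418 + 990025*(1/39) = -841950*1/7103418 + 990025/39 = -140325/1183903 + 990025/39 = 1172088094900/46172217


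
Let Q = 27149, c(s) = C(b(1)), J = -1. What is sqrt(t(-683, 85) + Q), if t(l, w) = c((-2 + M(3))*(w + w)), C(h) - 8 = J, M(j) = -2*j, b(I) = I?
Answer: 2*sqrt(6789) ≈ 164.79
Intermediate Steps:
C(h) = 7 (C(h) = 8 - 1 = 7)
c(s) = 7
t(l, w) = 7
sqrt(t(-683, 85) + Q) = sqrt(7 + 27149) = sqrt(27156) = 2*sqrt(6789)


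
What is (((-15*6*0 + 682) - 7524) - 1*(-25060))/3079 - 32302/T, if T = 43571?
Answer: 694318620/134155109 ≈ 5.1755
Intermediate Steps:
(((-15*6*0 + 682) - 7524) - 1*(-25060))/3079 - 32302/T = (((-15*6*0 + 682) - 7524) - 1*(-25060))/3079 - 32302/43571 = (((-90*0 + 682) - 7524) + 25060)*(1/3079) - 32302*1/43571 = (((0 + 682) - 7524) + 25060)*(1/3079) - 32302/43571 = ((682 - 7524) + 25060)*(1/3079) - 32302/43571 = (-6842 + 25060)*(1/3079) - 32302/43571 = 18218*(1/3079) - 32302/43571 = 18218/3079 - 32302/43571 = 694318620/134155109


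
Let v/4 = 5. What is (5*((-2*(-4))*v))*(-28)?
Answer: -22400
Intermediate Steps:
v = 20 (v = 4*5 = 20)
(5*((-2*(-4))*v))*(-28) = (5*(-2*(-4)*20))*(-28) = (5*(8*20))*(-28) = (5*160)*(-28) = 800*(-28) = -22400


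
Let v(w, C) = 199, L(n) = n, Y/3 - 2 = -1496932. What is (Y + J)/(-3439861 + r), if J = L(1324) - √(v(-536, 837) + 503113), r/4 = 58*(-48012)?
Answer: 4489466/14578645 + 4*√31457/14578645 ≈ 0.30800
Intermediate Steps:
Y = -4490790 (Y = 6 + 3*(-1496932) = 6 - 4490796 = -4490790)
r = -11138784 (r = 4*(58*(-48012)) = 4*(-2784696) = -11138784)
J = 1324 - 4*√31457 (J = 1324 - √(199 + 503113) = 1324 - √503312 = 1324 - 4*√31457 ≈ 614.55)
(Y + J)/(-3439861 + r) = (-4490790 + (1324 - 4*√31457))/(-3439861 - 11138784) = (-4489466 - 4*√31457)/(-14578645) = (-4489466 - 4*√31457)*(-1/14578645) = 4489466/14578645 + 4*√31457/14578645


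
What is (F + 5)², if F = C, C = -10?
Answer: 25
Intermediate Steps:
F = -10
(F + 5)² = (-10 + 5)² = (-5)² = 25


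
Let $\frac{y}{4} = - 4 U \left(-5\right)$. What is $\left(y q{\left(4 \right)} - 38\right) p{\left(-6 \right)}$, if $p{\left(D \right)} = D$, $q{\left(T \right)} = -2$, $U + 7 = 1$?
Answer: $-5532$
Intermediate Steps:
$U = -6$ ($U = -7 + 1 = -6$)
$y = -480$ ($y = 4 \left(-4\right) \left(-6\right) \left(-5\right) = 4 \cdot 24 \left(-5\right) = 4 \left(-120\right) = -480$)
$\left(y q{\left(4 \right)} - 38\right) p{\left(-6 \right)} = \left(\left(-480\right) \left(-2\right) - 38\right) \left(-6\right) = \left(960 - 38\right) \left(-6\right) = 922 \left(-6\right) = -5532$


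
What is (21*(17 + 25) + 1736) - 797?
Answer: 1821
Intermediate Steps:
(21*(17 + 25) + 1736) - 797 = (21*42 + 1736) - 797 = (882 + 1736) - 797 = 2618 - 797 = 1821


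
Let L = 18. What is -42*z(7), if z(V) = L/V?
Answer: -108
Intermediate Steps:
z(V) = 18/V
-42*z(7) = -756/7 = -42*18/7 = -108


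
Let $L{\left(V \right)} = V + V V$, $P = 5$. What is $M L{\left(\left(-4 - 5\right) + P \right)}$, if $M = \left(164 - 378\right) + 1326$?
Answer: $13344$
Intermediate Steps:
$M = 1112$ ($M = -214 + 1326 = 1112$)
$L{\left(V \right)} = V + V^{2}$
$M L{\left(\left(-4 - 5\right) + P \right)} = 1112 \left(\left(-4 - 5\right) + 5\right) \left(1 + \left(\left(-4 - 5\right) + 5\right)\right) = 1112 \left(-9 + 5\right) \left(1 + \left(-9 + 5\right)\right) = 1112 \left(- 4 \left(1 - 4\right)\right) = 1112 \left(\left(-4\right) \left(-3\right)\right) = 1112 \cdot 12 = 13344$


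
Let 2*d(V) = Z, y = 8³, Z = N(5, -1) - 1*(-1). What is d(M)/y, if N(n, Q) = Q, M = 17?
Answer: 0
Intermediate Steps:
Z = 0 (Z = -1 - 1*(-1) = -1 + 1 = 0)
y = 512
d(V) = 0 (d(V) = (½)*0 = 0)
d(M)/y = 0/512 = 0*(1/512) = 0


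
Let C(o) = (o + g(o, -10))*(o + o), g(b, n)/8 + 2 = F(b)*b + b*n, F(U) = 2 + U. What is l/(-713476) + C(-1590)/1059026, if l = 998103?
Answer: -23057701847879199/377794817188 ≈ -61032.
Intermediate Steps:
g(b, n) = -16 + 8*b*n + 8*b*(2 + b) (g(b, n) = -16 + 8*((2 + b)*b + b*n) = -16 + 8*(b*(2 + b) + b*n) = -16 + 8*(b*n + b*(2 + b)) = -16 + (8*b*n + 8*b*(2 + b)) = -16 + 8*b*n + 8*b*(2 + b))
C(o) = 2*o*(-16 - 79*o + 8*o*(2 + o)) (C(o) = (o + (-16 + 8*o*(-10) + 8*o*(2 + o)))*(o + o) = (o + (-16 - 80*o + 8*o*(2 + o)))*(2*o) = (-16 - 79*o + 8*o*(2 + o))*(2*o) = 2*o*(-16 - 79*o + 8*o*(2 + o)))
l/(-713476) + C(-1590)/1059026 = 998103/(-713476) + (2*(-1590)*(-16 - 63*(-1590) + 8*(-1590)**2))/1059026 = 998103*(-1/713476) + (2*(-1590)*(-16 + 100170 + 8*2528100))*(1/1059026) = -998103/713476 + (2*(-1590)*(-16 + 100170 + 20224800))*(1/1059026) = -998103/713476 + (2*(-1590)*20324954)*(1/1059026) = -998103/713476 - 64633353720*1/1059026 = -998103/713476 - 32316676860/529513 = -23057701847879199/377794817188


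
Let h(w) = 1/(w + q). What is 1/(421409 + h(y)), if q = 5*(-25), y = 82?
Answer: 43/18120586 ≈ 2.3730e-6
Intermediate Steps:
q = -125
h(w) = 1/(-125 + w) (h(w) = 1/(w - 125) = 1/(-125 + w))
1/(421409 + h(y)) = 1/(421409 + 1/(-125 + 82)) = 1/(421409 + 1/(-43)) = 1/(421409 - 1/43) = 1/(18120586/43) = 43/18120586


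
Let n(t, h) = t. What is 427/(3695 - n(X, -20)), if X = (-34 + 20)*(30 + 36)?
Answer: 427/4619 ≈ 0.092444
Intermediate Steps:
X = -924 (X = -14*66 = -924)
427/(3695 - n(X, -20)) = 427/(3695 - 1*(-924)) = 427/(3695 + 924) = 427/4619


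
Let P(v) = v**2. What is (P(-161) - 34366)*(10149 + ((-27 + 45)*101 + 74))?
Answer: -101686245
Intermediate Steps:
(P(-161) - 34366)*(10149 + ((-27 + 45)*101 + 74)) = ((-161)**2 - 34366)*(10149 + ((-27 + 45)*101 + 74)) = (25921 - 34366)*(10149 + (18*101 + 74)) = -8445*(10149 + (1818 + 74)) = -8445*(10149 + 1892) = -8445*12041 = -101686245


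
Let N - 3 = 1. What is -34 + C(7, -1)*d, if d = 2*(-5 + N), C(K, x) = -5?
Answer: -24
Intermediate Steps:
N = 4 (N = 3 + 1 = 4)
d = -2 (d = 2*(-5 + 4) = 2*(-1) = -2)
-34 + C(7, -1)*d = -34 - 5*(-2) = -34 + 10 = -24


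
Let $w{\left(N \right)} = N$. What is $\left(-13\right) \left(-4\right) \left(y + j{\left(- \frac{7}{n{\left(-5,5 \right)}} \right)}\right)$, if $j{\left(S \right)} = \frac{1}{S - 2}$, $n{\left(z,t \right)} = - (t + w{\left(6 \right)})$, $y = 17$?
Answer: $\frac{12688}{15} \approx 845.87$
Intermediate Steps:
$n{\left(z,t \right)} = -6 - t$ ($n{\left(z,t \right)} = - (t + 6) = - (6 + t) = -6 - t$)
$j{\left(S \right)} = \frac{1}{-2 + S}$ ($j{\left(S \right)} = \frac{1}{S - 2} = \frac{1}{-2 + S}$)
$\left(-13\right) \left(-4\right) \left(y + j{\left(- \frac{7}{n{\left(-5,5 \right)}} \right)}\right) = \left(-13\right) \left(-4\right) \left(17 + \frac{1}{-2 - \frac{7}{-6 - 5}}\right) = 52 \left(17 + \frac{1}{-2 - \frac{7}{-6 - 5}}\right) = 52 \left(17 + \frac{1}{-2 - \frac{7}{-11}}\right) = 52 \left(17 + \frac{1}{-2 - - \frac{7}{11}}\right) = 52 \left(17 + \frac{1}{-2 + \frac{7}{11}}\right) = 52 \left(17 + \frac{1}{- \frac{15}{11}}\right) = 52 \left(17 - \frac{11}{15}\right) = 52 \cdot \frac{244}{15} = \frac{12688}{15}$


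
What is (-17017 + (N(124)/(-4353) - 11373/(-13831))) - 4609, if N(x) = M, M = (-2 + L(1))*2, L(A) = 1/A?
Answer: -1301972839387/60206343 ≈ -21625.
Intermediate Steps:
M = -2 (M = (-2 + 1/1)*2 = (-2 + 1)*2 = -1*2 = -2)
N(x) = -2
(-17017 + (N(124)/(-4353) - 11373/(-13831))) - 4609 = (-17017 + (-2/(-4353) - 11373/(-13831))) - 4609 = (-17017 + (-2*(-1/4353) - 11373*(-1/13831))) - 4609 = (-17017 + (2/4353 + 11373/13831)) - 4609 = (-17017 + 49534331/60206343) - 4609 = -1024481804500/60206343 - 4609 = -1301972839387/60206343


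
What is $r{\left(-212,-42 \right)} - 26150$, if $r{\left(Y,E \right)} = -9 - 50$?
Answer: $-26209$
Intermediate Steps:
$r{\left(Y,E \right)} = -59$ ($r{\left(Y,E \right)} = -9 - 50 = -59$)
$r{\left(-212,-42 \right)} - 26150 = -59 - 26150 = -26209$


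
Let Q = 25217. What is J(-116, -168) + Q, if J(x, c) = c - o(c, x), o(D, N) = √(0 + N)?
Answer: 25049 - 2*I*√29 ≈ 25049.0 - 10.77*I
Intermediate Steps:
o(D, N) = √N
J(x, c) = c - √x
J(-116, -168) + Q = (-168 - √(-116)) + 25217 = (-168 - 2*I*√29) + 25217 = 25049 - 2*I*√29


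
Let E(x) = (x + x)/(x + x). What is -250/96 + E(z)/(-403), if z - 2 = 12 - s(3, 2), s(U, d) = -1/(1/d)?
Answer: -50423/19344 ≈ -2.6066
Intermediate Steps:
s(U, d) = -d
z = 16 (z = 2 + (12 - (-1)*2) = 2 + (12 - 1*(-2)) = 2 + (12 + 2) = 2 + 14 = 16)
E(x) = 1 (E(x) = (2*x)/((2*x)) = (2*x)*(1/(2*x)) = 1)
-250/96 + E(z)/(-403) = -250/96 + 1/(-403) = -250*1/96 + 1*(-1/403) = -125/48 - 1/403 = -50423/19344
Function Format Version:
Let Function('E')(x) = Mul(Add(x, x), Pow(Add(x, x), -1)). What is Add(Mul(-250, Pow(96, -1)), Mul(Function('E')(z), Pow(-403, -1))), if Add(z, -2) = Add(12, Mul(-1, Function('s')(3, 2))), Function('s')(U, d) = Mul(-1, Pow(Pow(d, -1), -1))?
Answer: Rational(-50423, 19344) ≈ -2.6066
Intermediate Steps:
Function('s')(U, d) = Mul(-1, d)
z = 16 (z = Add(2, Add(12, Mul(-1, Mul(-1, 2)))) = Add(2, Add(12, Mul(-1, -2))) = Add(2, Add(12, 2)) = Add(2, 14) = 16)
Function('E')(x) = 1 (Function('E')(x) = Mul(Mul(2, x), Pow(Mul(2, x), -1)) = Mul(Mul(2, x), Mul(Rational(1, 2), Pow(x, -1))) = 1)
Add(Mul(-250, Pow(96, -1)), Mul(Function('E')(z), Pow(-403, -1))) = Add(Mul(-250, Pow(96, -1)), Mul(1, Pow(-403, -1))) = Add(Mul(-250, Rational(1, 96)), Mul(1, Rational(-1, 403))) = Add(Rational(-125, 48), Rational(-1, 403)) = Rational(-50423, 19344)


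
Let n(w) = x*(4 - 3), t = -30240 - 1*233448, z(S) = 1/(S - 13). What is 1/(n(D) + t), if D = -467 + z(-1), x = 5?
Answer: -1/263683 ≈ -3.7924e-6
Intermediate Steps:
z(S) = 1/(-13 + S)
t = -263688 (t = -30240 - 233448 = -263688)
D = -6539/14 (D = -467 + 1/(-13 - 1) = -467 + 1/(-14) = -467 - 1/14 = -6539/14 ≈ -467.07)
n(w) = 5 (n(w) = 5*(4 - 3) = 5*1 = 5)
1/(n(D) + t) = 1/(5 - 263688) = 1/(-263683) = -1/263683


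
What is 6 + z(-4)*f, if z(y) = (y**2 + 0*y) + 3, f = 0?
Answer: 6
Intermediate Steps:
z(y) = 3 + y**2 (z(y) = (y**2 + 0) + 3 = y**2 + 3 = 3 + y**2)
6 + z(-4)*f = 6 + (3 + (-4)**2)*0 = 6 + (3 + 16)*0 = 6 + 19*0 = 6 + 0 = 6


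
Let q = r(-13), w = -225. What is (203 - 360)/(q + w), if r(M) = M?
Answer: 157/238 ≈ 0.65966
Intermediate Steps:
q = -13
(203 - 360)/(q + w) = (203 - 360)/(-13 - 225) = -157/(-238) = -157*(-1/238) = 157/238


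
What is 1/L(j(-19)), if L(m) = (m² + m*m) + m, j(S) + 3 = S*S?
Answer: 1/256686 ≈ 3.8958e-6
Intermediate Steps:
j(S) = -3 + S² (j(S) = -3 + S*S = -3 + S²)
L(m) = m + 2*m² (L(m) = (m² + m²) + m = 2*m² + m = m + 2*m²)
1/L(j(-19)) = 1/((-3 + (-19)²)*(1 + 2*(-3 + (-19)²))) = 1/((-3 + 361)*(1 + 2*(-3 + 361))) = 1/(358*(1 + 2*358)) = 1/(358*(1 + 716)) = 1/(358*717) = 1/256686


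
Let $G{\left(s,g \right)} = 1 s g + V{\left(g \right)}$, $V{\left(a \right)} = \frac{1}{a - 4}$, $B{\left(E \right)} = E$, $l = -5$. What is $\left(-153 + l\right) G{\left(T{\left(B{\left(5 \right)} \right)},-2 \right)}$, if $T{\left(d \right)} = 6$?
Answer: $\frac{5767}{3} \approx 1922.3$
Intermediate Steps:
$V{\left(a \right)} = \frac{1}{-4 + a}$
$G{\left(s,g \right)} = \frac{1}{-4 + g} + g s$ ($G{\left(s,g \right)} = 1 s g + \frac{1}{-4 + g} = s g + \frac{1}{-4 + g} = g s + \frac{1}{-4 + g} = \frac{1}{-4 + g} + g s$)
$\left(-153 + l\right) G{\left(T{\left(B{\left(5 \right)} \right)},-2 \right)} = \left(-153 - 5\right) \frac{1 - 12 \left(-4 - 2\right)}{-4 - 2} = - 158 \frac{1 - 12 \left(-6\right)}{-6} = - 158 \left(- \frac{1 + 72}{6}\right) = - 158 \left(\left(- \frac{1}{6}\right) 73\right) = \left(-158\right) \left(- \frac{73}{6}\right) = \frac{5767}{3}$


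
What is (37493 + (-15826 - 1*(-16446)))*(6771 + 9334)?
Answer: 613809865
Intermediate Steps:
(37493 + (-15826 - 1*(-16446)))*(6771 + 9334) = (37493 + (-15826 + 16446))*16105 = (37493 + 620)*16105 = 38113*16105 = 613809865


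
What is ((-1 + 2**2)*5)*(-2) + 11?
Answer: -19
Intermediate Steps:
((-1 + 2**2)*5)*(-2) + 11 = ((-1 + 4)*5)*(-2) + 11 = (3*5)*(-2) + 11 = 15*(-2) + 11 = -30 + 11 = -19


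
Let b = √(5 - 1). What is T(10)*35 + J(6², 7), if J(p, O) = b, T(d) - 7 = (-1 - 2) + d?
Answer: 492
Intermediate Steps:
T(d) = 4 + d (T(d) = 7 + ((-1 - 2) + d) = 7 + (-3 + d) = 4 + d)
b = 2 (b = √4 = 2)
J(p, O) = 2
T(10)*35 + J(6², 7) = (4 + 10)*35 + 2 = 14*35 + 2 = 490 + 2 = 492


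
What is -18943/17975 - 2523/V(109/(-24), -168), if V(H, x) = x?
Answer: 14056167/1006600 ≈ 13.964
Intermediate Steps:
-18943/17975 - 2523/V(109/(-24), -168) = -18943/17975 - 2523/(-168) = -18943*1/17975 - 2523*(-1/168) = -18943/17975 + 841/56 = 14056167/1006600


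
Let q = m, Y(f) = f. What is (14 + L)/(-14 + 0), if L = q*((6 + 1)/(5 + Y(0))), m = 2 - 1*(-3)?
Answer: -3/2 ≈ -1.5000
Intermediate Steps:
m = 5 (m = 2 + 3 = 5)
q = 5
L = 7 (L = 5*((6 + 1)/(5 + 0)) = 5*(7/5) = 7)
(14 + L)/(-14 + 0) = (14 + 7)/(-14 + 0) = 21/(-14) = 21*(-1/14) = -3/2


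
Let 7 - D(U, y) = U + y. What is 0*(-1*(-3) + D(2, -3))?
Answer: 0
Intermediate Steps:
D(U, y) = 7 - U - y (D(U, y) = 7 - (U + y) = 7 + (-U - y) = 7 - U - y)
0*(-1*(-3) + D(2, -3)) = 0*(-1*(-3) + (7 - 1*2 - 1*(-3))) = 0*(3 + (7 - 2 + 3)) = 0*(3 + 8) = 0*11 = 0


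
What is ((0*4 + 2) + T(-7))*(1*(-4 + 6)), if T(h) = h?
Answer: -10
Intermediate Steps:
((0*4 + 2) + T(-7))*(1*(-4 + 6)) = ((0*4 + 2) - 7)*(1*(-4 + 6)) = ((0 + 2) - 7)*(1*2) = (2 - 7)*2 = -5*2 = -10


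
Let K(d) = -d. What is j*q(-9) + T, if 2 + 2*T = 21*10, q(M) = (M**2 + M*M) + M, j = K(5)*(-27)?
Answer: 20759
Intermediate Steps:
j = 135 (j = -1*5*(-27) = -5*(-27) = 135)
q(M) = M + 2*M**2 (q(M) = (M**2 + M**2) + M = 2*M**2 + M = M + 2*M**2)
T = 104 (T = -1 + (21*10)/2 = -1 + (1/2)*210 = -1 + 105 = 104)
j*q(-9) + T = 135*(-9*(1 + 2*(-9))) + 104 = 135*(-9*(1 - 18)) + 104 = 135*(-9*(-17)) + 104 = 135*153 + 104 = 20655 + 104 = 20759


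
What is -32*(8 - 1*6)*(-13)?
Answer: 832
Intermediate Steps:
-32*(8 - 1*6)*(-13) = -32*(8 - 6)*(-13) = -32*2*(-13) = -64*(-13) = 832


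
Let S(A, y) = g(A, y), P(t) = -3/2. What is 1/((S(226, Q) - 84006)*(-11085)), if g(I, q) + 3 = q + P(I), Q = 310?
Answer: 2/1855640085 ≈ 1.0778e-9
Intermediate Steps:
P(t) = -3/2 (P(t) = -3*½ = -3/2)
g(I, q) = -9/2 + q (g(I, q) = -3 + (q - 3/2) = -3 + (-3/2 + q) = -9/2 + q)
S(A, y) = -9/2 + y
1/((S(226, Q) - 84006)*(-11085)) = 1/(((-9/2 + 310) - 84006)*(-11085)) = -1/11085/(611/2 - 84006) = -1/11085/(-167401/2) = -2/167401*(-1/11085) = 2/1855640085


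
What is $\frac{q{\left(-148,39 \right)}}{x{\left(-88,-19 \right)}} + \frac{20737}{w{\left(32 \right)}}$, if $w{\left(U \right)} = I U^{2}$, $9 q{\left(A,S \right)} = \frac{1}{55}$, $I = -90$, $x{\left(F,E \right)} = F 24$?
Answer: $- \frac{7527563}{33454080} \approx -0.22501$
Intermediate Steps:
$x{\left(F,E \right)} = 24 F$
$q{\left(A,S \right)} = \frac{1}{495}$ ($q{\left(A,S \right)} = \frac{1}{9 \cdot 55} = \frac{1}{9} \cdot \frac{1}{55} = \frac{1}{495}$)
$w{\left(U \right)} = - 90 U^{2}$
$\frac{q{\left(-148,39 \right)}}{x{\left(-88,-19 \right)}} + \frac{20737}{w{\left(32 \right)}} = \frac{1}{495 \cdot 24 \left(-88\right)} + \frac{20737}{\left(-90\right) 32^{2}} = \frac{1}{495 \left(-2112\right)} + \frac{20737}{\left(-90\right) 1024} = \frac{1}{495} \left(- \frac{1}{2112}\right) + \frac{20737}{-92160} = - \frac{1}{1045440} + 20737 \left(- \frac{1}{92160}\right) = - \frac{1}{1045440} - \frac{20737}{92160} = - \frac{7527563}{33454080}$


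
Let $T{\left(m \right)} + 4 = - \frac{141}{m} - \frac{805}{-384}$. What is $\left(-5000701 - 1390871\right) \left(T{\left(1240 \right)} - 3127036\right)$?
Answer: $\frac{99133975627938383}{4960} \approx 1.9987 \cdot 10^{13}$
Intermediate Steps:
$T{\left(m \right)} = - \frac{731}{384} - \frac{141}{m}$ ($T{\left(m \right)} = -4 - \left(- \frac{805}{384} + \frac{141}{m}\right) = -4 + \left(- \frac{141}{m} + \frac{805}{384}\right) = -4 + \left(\frac{805}{384} - \frac{141}{m}\right) = - \frac{731}{384} - \frac{141}{m}$)
$\left(-5000701 - 1390871\right) \left(T{\left(1240 \right)} - 3127036\right) = \left(-5000701 - 1390871\right) \left(\left(- \frac{731}{384} - \frac{141}{1240}\right) - 3127036\right) = - 6391572 \left(\left(- \frac{731}{384} - \frac{141}{1240}\right) - 3127036\right) = - 6391572 \left(- \frac{120073}{59520} - 3127036\right) = \left(-6391572\right) \left(- \frac{186121302793}{59520}\right) = \frac{99133975627938383}{4960}$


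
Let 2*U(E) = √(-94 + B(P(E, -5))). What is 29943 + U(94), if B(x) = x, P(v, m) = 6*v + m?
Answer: 29943 + √465/2 ≈ 29954.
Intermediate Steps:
P(v, m) = m + 6*v
U(E) = √(-99 + 6*E)/2 (U(E) = √(-94 + (-5 + 6*E))/2 = √(-99 + 6*E)/2)
29943 + U(94) = 29943 + √(-99 + 6*94)/2 = 29943 + √(-99 + 564)/2 = 29943 + √465/2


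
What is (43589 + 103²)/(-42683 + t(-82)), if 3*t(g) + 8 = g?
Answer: -54198/42713 ≈ -1.2689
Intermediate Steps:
t(g) = -8/3 + g/3
(43589 + 103²)/(-42683 + t(-82)) = (43589 + 103²)/(-42683 + (-8/3 + (⅓)*(-82))) = (43589 + 10609)/(-42683 + (-8/3 - 82/3)) = 54198/(-42683 - 30) = 54198/(-42713) = 54198*(-1/42713) = -54198/42713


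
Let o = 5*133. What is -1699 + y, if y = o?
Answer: -1034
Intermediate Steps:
o = 665
y = 665
-1699 + y = -1699 + 665 = -1034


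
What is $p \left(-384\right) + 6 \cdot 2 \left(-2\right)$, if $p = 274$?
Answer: $-105240$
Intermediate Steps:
$p \left(-384\right) + 6 \cdot 2 \left(-2\right) = 274 \left(-384\right) + 6 \cdot 2 \left(-2\right) = -105216 + 12 \left(-2\right) = -105216 - 24 = -105240$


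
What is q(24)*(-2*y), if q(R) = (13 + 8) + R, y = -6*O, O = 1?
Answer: 540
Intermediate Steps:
y = -6 (y = -6*1 = -6)
q(R) = 21 + R
q(24)*(-2*y) = (21 + 24)*(-2*(-6)) = 45*12 = 540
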